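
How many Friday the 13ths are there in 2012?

3

The 13th falls on a Friday when the month's 13th has weekday Fri.
Jan 13 is Fri ✓; Feb 13 is Mon; Mar 13 is Tue; Apr 13 is Fri ✓; May 13 is Sun; Jun 13 is Wed; Jul 13 is Fri ✓; Aug 13 is Mon; Sep 13 is Thu; Oct 13 is Sat; Nov 13 is Tue; Dec 13 is Thu.
Friday the 13ths: Jan, Apr, Jul.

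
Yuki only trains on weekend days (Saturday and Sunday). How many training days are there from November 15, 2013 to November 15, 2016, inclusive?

November 15, 2013 is a Friday.
The range spans 1097 days (inclusive of both endpoints).
1097 = 7 × 156 + 5, so there are 156 full weeks plus 5 extra days.
Each full week contributes 2 weekend days (Sat, Sun): 156 × 2 = 312.
The 5 extra days are Fri, Sat, Sun, Mon, Tue — 2 of them qualify.
Total: 312 + 2 = 314.

314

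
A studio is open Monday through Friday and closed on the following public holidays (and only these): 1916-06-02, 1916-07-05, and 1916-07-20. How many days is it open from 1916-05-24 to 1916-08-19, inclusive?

60 working days

1916-05-24 is a Wednesday.
From 1916-05-24 to 1916-08-19 is 88 days inclusive.
88 = 7 × 12 + 4, so there are 12 full weeks plus 4 extra days.
Each full week contributes 5 weekdays (Mon–Fri): 12 × 5 = 60.
The 4 extra days are Wednesday, Thursday, Friday, Saturday — 3 of them qualify.
Total: 60 + 3 = 63.
Holidays: 1916-06-02 (Fri); 1916-07-05 (Wed); 1916-07-20 (Thu).
All 3 holidays fall on weekdays, so subtract 3.
Business days: 63 − 3 = 60.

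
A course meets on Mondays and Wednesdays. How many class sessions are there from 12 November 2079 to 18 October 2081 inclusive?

202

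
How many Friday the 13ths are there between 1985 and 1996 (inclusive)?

21

Friday-the-13ths by year:
1985: Sep, Dec
1986: Jun
1987: Feb, Mar, Nov
1988: May
1989: Jan, Oct
1990: Apr, Jul
1991: Sep, Dec
1992: Mar, Nov
1993: Aug
1994: May
1995: Jan, Oct
1996: Sep, Dec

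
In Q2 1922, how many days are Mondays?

13

April 1, 1922 is a Saturday.
From April 1, 1922 to June 30, 1922 is 91 days inclusive.
91 = 7 × 13, so the span is exactly 13 full weeks.
Each full week contributes one Monday: 13 so far.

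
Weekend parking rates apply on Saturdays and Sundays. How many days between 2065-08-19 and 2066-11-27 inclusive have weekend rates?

2065-08-19 is a Wednesday.
That's 466 days from start to end, counting both.
466 = 7 × 66 + 4, so there are 66 full weeks plus 4 extra days.
Each full week contributes 2 weekend days (Sat, Sun): 66 × 2 = 132.
The 4 extra days are Wed, Thu, Fri, Sat — 1 of them qualifies.
Total: 132 + 1 = 133.

133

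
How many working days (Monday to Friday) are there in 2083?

261 weekdays

1 January 2083 is a Friday.
The range spans 365 days (inclusive of both endpoints).
365 = 7 × 52 + 1, so there are 52 full weeks plus 1 extra day.
Each full week contributes 5 weekdays (Mon–Fri): 52 × 5 = 260.
The 1 extra day is Fri — 1 of them qualifies.
Total: 260 + 1 = 261.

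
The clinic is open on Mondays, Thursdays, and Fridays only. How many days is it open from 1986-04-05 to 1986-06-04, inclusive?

1986-04-05 is a Saturday.
The range spans 61 days (inclusive of both endpoints).
61 = 7 × 8 + 5, so there are 8 full weeks plus 5 extra days.
Each full week contributes 3 days from the set (Mon, Thu, Fri): 8 × 3 = 24.
The 5 extra days are Saturday, Sunday, Monday, Tuesday, Wednesday — 1 of them qualifies.
Total: 24 + 1 = 25.

25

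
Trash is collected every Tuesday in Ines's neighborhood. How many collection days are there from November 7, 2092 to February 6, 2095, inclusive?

November 7, 2092 is a Friday.
The range spans 822 days (inclusive of both endpoints).
822 = 7 × 117 + 3, so there are 117 full weeks plus 3 extra days.
Each full week contributes one Tuesday: 117 so far.
The 3 extra days are Friday, Saturday, Sunday — none qualify.
Total: 117 + 0 = 117.

117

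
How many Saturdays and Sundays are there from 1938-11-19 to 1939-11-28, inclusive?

108

1938-11-19 is a Saturday.
That's 375 days from start to end, counting both.
375 = 7 × 53 + 4, so there are 53 full weeks plus 4 extra days.
Each full week contributes 2 weekend days (Sat, Sun): 53 × 2 = 106.
The 4 extra days are Saturday, Sunday, Monday, Tuesday — 2 of them qualify.
Total: 106 + 2 = 108.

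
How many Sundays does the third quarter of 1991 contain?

1 July 1991 is a Monday.
From 1 July 1991 to 30 September 1991 is 92 days inclusive.
92 = 7 × 13 + 1, so there are 13 full weeks plus 1 extra day.
Each full week contributes one Sunday: 13 so far.
The 1 extra day is Mon — none qualify.
Total: 13 + 0 = 13.

13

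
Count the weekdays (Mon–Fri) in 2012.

1 January 2012 is a Sunday.
That's 366 days from start to end, counting both.
366 = 7 × 52 + 2, so there are 52 full weeks plus 2 extra days.
Each full week contributes 5 weekdays (Mon–Fri): 52 × 5 = 260.
The 2 extra days are Sun, Mon — 1 of them qualifies.
Total: 260 + 1 = 261.

261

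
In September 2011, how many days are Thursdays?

5

1 September 2011 is a Thursday.
The range spans 30 days (inclusive of both endpoints).
30 = 7 × 4 + 2, so there are 4 full weeks plus 2 extra days.
Each full week contributes one Thursday: 4 so far.
The 2 extra days are Thursday, Friday — 1 of them qualifies.
Total: 4 + 1 = 5.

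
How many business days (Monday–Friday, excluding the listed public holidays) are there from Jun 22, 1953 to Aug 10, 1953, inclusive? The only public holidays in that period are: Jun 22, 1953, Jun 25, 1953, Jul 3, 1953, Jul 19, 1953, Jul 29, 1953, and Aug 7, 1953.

31 business days

Jun 22, 1953 is a Monday.
That's 50 days from start to end, counting both.
50 = 7 × 7 + 1, so there are 7 full weeks plus 1 extra day.
Each full week contributes 5 weekdays (Mon–Fri): 7 × 5 = 35.
The 1 extra day is Monday — 1 of them qualifies.
Total: 35 + 1 = 36.
Holidays: Jun 22, 1953 (Mon); Jun 25, 1953 (Thu); Jul 3, 1953 (Fri); Jul 19, 1953 (Sun); Jul 29, 1953 (Wed); Aug 7, 1953 (Fri).
5 of the 6 holidays fall on weekdays; the rest are weekends and were already excluded.
Business days: 36 − 5 = 31.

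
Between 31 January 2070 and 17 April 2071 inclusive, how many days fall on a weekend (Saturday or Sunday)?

31 January 2070 is a Friday.
From 31 January 2070 to 17 April 2071 is 442 days inclusive.
442 = 7 × 63 + 1, so there are 63 full weeks plus 1 extra day.
Each full week contributes 2 weekend days (Sat, Sun): 63 × 2 = 126.
The 1 extra day is Friday — none qualify.
Total: 126 + 0 = 126.

126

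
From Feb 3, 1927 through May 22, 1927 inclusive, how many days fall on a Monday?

15 Mondays

Feb 3, 1927 is a Thursday.
The range spans 109 days (inclusive of both endpoints).
109 = 7 × 15 + 4, so there are 15 full weeks plus 4 extra days.
Each full week contributes one Monday: 15 so far.
The 4 extra days are Thursday, Friday, Saturday, Sunday — none qualify.
Total: 15 + 0 = 15.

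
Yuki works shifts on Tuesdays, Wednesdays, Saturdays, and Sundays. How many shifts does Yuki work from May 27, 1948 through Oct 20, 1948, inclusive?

84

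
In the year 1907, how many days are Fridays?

52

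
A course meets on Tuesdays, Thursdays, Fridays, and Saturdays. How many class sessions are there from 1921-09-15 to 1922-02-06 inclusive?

83

1921-09-15 is a Thursday.
That's 145 days from start to end, counting both.
145 = 7 × 20 + 5, so there are 20 full weeks plus 5 extra days.
Each full week contributes 4 days from the set (Tue, Thu, Fri, Sat): 20 × 4 = 80.
The 5 extra days are Thu, Fri, Sat, Sun, Mon — 3 of them qualify.
Total: 80 + 3 = 83.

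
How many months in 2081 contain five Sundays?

A month has five Sundays exactly when Sunday falls within its first (length − 28) days.
Jan: 31 days, starts Wed → 5 of Wed, Thu, Fri
Feb: 28 days, starts Sat → 5 of (none)
Mar: 31 days, starts Sat → 5 of Sat, Sun, Mon ✓
Apr: 30 days, starts Tue → 5 of Tue, Wed
May: 31 days, starts Thu → 5 of Thu, Fri, Sat
Jun: 30 days, starts Sun → 5 of Sun, Mon ✓
Jul: 31 days, starts Tue → 5 of Tue, Wed, Thu
Aug: 31 days, starts Fri → 5 of Fri, Sat, Sun ✓
Sep: 30 days, starts Mon → 5 of Mon, Tue
Oct: 31 days, starts Wed → 5 of Wed, Thu, Fri
Nov: 30 days, starts Sat → 5 of Sat, Sun ✓
Dec: 31 days, starts Mon → 5 of Mon, Tue, Wed
Months with five Sundays: Mar, Jun, Aug, Nov.

4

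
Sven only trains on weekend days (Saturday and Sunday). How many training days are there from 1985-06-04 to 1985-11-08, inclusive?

1985-06-04 is a Tuesday.
That's 158 days from start to end, counting both.
158 = 7 × 22 + 4, so there are 22 full weeks plus 4 extra days.
Each full week contributes 2 weekend days (Sat, Sun): 22 × 2 = 44.
The 4 extra days are Tue, Wed, Thu, Fri — none qualify.
Total: 44 + 0 = 44.

44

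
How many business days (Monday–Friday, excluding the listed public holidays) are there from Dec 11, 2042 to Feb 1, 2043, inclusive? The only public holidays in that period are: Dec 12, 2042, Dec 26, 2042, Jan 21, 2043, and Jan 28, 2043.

Dec 11, 2042 is a Thursday.
That's 53 days from start to end, counting both.
53 = 7 × 7 + 4, so there are 7 full weeks plus 4 extra days.
Each full week contributes 5 weekdays (Mon–Fri): 7 × 5 = 35.
The 4 extra days are Thursday, Friday, Saturday, Sunday — 2 of them qualify.
Total: 35 + 2 = 37.
Holidays: Dec 12, 2042 (Fri); Dec 26, 2042 (Fri); Jan 21, 2043 (Wed); Jan 28, 2043 (Wed).
All 4 holidays fall on weekdays, so subtract 4.
Business days: 37 − 4 = 33.

33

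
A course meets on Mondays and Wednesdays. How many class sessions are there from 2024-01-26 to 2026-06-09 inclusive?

2024-01-26 is a Friday.
From 2024-01-26 to 2026-06-09 is 866 days inclusive.
866 = 7 × 123 + 5, so there are 123 full weeks plus 5 extra days.
Each full week contributes 2 days from the set (Mon, Wed): 123 × 2 = 246.
The 5 extra days are Friday, Saturday, Sunday, Monday, Tuesday — 1 of them qualifies.
Total: 246 + 1 = 247.

247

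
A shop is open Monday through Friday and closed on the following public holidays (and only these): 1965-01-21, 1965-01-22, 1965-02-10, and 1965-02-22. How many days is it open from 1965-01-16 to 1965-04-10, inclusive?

56 working days

1965-01-16 is a Saturday.
That's 85 days from start to end, counting both.
85 = 7 × 12 + 1, so there are 12 full weeks plus 1 extra day.
Each full week contributes 5 weekdays (Mon–Fri): 12 × 5 = 60.
The 1 extra day is Sat — none qualify.
Total: 60 + 0 = 60.
Holidays: 1965-01-21 (Thu); 1965-01-22 (Fri); 1965-02-10 (Wed); 1965-02-22 (Mon).
All 4 holidays fall on weekdays, so subtract 4.
Business days: 60 − 4 = 56.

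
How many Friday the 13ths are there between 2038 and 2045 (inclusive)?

14

Friday-the-13ths by year:
2038: Aug
2039: May
2040: Jan, Apr, Jul
2041: Sep, Dec
2042: Jun
2043: Feb, Mar, Nov
2044: May
2045: Jan, Oct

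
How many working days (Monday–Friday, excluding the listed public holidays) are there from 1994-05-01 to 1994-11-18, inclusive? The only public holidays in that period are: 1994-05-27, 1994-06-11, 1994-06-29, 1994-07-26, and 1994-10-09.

142

1994-05-01 is a Sunday.
The range spans 202 days (inclusive of both endpoints).
202 = 7 × 28 + 6, so there are 28 full weeks plus 6 extra days.
Each full week contributes 5 weekdays (Mon–Fri): 28 × 5 = 140.
The 6 extra days are Sunday, Monday, Tuesday, Wednesday, Thursday, Friday — 5 of them qualify.
Total: 140 + 5 = 145.
Holidays: 1994-05-27 (Fri); 1994-06-11 (Sat); 1994-06-29 (Wed); 1994-07-26 (Tue); 1994-10-09 (Sun).
3 of the 5 holidays fall on weekdays; the rest are weekends and were already excluded.
Business days: 145 − 3 = 142.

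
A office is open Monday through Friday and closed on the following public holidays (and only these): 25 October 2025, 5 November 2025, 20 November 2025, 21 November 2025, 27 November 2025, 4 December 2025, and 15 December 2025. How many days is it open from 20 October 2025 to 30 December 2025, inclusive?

46

20 October 2025 is a Monday.
The range spans 72 days (inclusive of both endpoints).
72 = 7 × 10 + 2, so there are 10 full weeks plus 2 extra days.
Each full week contributes 5 weekdays (Mon–Fri): 10 × 5 = 50.
The 2 extra days are Mon, Tue — 2 of them qualify.
Total: 50 + 2 = 52.
Holidays: 25 October 2025 (Sat); 5 November 2025 (Wed); 20 November 2025 (Thu); 21 November 2025 (Fri); 27 November 2025 (Thu); 4 December 2025 (Thu); 15 December 2025 (Mon).
6 of the 7 holidays fall on weekdays; the rest are weekends and were already excluded.
Business days: 52 − 6 = 46.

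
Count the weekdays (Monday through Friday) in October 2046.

23 weekdays

Oct 1, 2046 is a Monday.
From Oct 1, 2046 to Oct 31, 2046 is 31 days inclusive.
31 = 7 × 4 + 3, so there are 4 full weeks plus 3 extra days.
Each full week contributes 5 weekdays (Mon–Fri): 4 × 5 = 20.
The 3 extra days are Monday, Tuesday, Wednesday — 3 of them qualify.
Total: 20 + 3 = 23.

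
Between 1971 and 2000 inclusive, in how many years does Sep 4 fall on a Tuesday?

4

Day of week of September 4 in each year:
1971: Sat, 1972: Mon, 1973: Tue ✓, 1974: Wed, 1975: Thu, 1976: Sat, 1977: Sun, 1978: Mon, 1979: Tue ✓, 1980: Thu, 1981: Fri, 1982: Sat, 1983: Sun, 1984: Tue ✓, 1985: Wed, 1986: Thu, 1987: Fri, 1988: Sun, 1989: Mon, 1990: Tue ✓, 1991: Wed, 1992: Fri, 1993: Sat, 1994: Sun, 1995: Mon, 1996: Wed, 1997: Thu, 1998: Fri, 1999: Sat, 2000: Mon
Tuesdays: 1973, 1979, 1984, 1990.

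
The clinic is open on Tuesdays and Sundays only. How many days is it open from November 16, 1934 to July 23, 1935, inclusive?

72

November 16, 1934 is a Friday.
That's 250 days from start to end, counting both.
250 = 7 × 35 + 5, so there are 35 full weeks plus 5 extra days.
Each full week contributes 2 days from the set (Tue, Sun): 35 × 2 = 70.
The 5 extra days are Friday, Saturday, Sunday, Monday, Tuesday — 2 of them qualify.
Total: 70 + 2 = 72.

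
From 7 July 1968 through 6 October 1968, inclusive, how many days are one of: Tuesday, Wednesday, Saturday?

39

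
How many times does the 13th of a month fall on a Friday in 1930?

1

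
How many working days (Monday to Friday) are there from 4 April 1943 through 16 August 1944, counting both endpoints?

4 April 1943 is a Sunday.
The range spans 501 days (inclusive of both endpoints).
501 = 7 × 71 + 4, so there are 71 full weeks plus 4 extra days.
Each full week contributes 5 weekdays (Mon–Fri): 71 × 5 = 355.
The 4 extra days are Sun, Mon, Tue, Wed — 3 of them qualify.
Total: 355 + 3 = 358.

358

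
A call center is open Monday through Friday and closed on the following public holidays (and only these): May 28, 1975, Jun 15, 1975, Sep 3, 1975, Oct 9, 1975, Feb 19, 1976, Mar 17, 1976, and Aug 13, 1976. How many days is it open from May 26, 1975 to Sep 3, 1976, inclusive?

329

May 26, 1975 is a Monday.
The range spans 467 days (inclusive of both endpoints).
467 = 7 × 66 + 5, so there are 66 full weeks plus 5 extra days.
Each full week contributes 5 weekdays (Mon–Fri): 66 × 5 = 330.
The 5 extra days are Mon, Tue, Wed, Thu, Fri — 5 of them qualify.
Total: 330 + 5 = 335.
Holidays: May 28, 1975 (Wed); Jun 15, 1975 (Sun); Sep 3, 1975 (Wed); Oct 9, 1975 (Thu); Feb 19, 1976 (Thu); Mar 17, 1976 (Wed); Aug 13, 1976 (Fri).
6 of the 7 holidays fall on weekdays; the rest are weekends and were already excluded.
Business days: 335 − 6 = 329.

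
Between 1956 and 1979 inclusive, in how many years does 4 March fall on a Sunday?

Day of week of March 4 in each year:
1956: Sun ✓, 1957: Mon, 1958: Tue, 1959: Wed, 1960: Fri, 1961: Sat, 1962: Sun ✓, 1963: Mon, 1964: Wed, 1965: Thu, 1966: Fri, 1967: Sat, 1968: Mon, 1969: Tue, 1970: Wed, 1971: Thu, 1972: Sat, 1973: Sun ✓, 1974: Mon, 1975: Tue, 1976: Thu, 1977: Fri, 1978: Sat, 1979: Sun ✓
Sundays: 1956, 1962, 1973, 1979.

4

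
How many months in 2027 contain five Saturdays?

4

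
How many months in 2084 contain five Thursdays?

4

A month has five Thursdays exactly when Thursday falls within its first (length − 28) days.
Jan: 31 days, starts Sat → 5 of Sat, Sun, Mon
Feb: 29 days, starts Tue → 5 of Tue
Mar: 31 days, starts Wed → 5 of Wed, Thu, Fri ✓
Apr: 30 days, starts Sat → 5 of Sat, Sun
May: 31 days, starts Mon → 5 of Mon, Tue, Wed
Jun: 30 days, starts Thu → 5 of Thu, Fri ✓
Jul: 31 days, starts Sat → 5 of Sat, Sun, Mon
Aug: 31 days, starts Tue → 5 of Tue, Wed, Thu ✓
Sep: 30 days, starts Fri → 5 of Fri, Sat
Oct: 31 days, starts Sun → 5 of Sun, Mon, Tue
Nov: 30 days, starts Wed → 5 of Wed, Thu ✓
Dec: 31 days, starts Fri → 5 of Fri, Sat, Sun
Months with five Thursdays: Mar, Jun, Aug, Nov.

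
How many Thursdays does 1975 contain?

52

1975-01-01 is a Wednesday.
That's 365 days from start to end, counting both.
365 = 7 × 52 + 1, so there are 52 full weeks plus 1 extra day.
Each full week contributes one Thursday: 52 so far.
The 1 extra day is Wednesday — none qualify.
Total: 52 + 0 = 52.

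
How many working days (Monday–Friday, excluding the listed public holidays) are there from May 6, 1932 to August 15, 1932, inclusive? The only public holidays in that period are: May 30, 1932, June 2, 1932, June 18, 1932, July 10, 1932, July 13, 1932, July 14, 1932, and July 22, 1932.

67 working days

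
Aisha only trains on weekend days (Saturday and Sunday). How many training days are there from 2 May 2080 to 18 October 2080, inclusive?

48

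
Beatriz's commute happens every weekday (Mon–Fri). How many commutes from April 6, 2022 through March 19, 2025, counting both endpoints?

771 weekdays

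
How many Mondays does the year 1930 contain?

1 January 1930 is a Wednesday.
The range spans 365 days (inclusive of both endpoints).
365 = 7 × 52 + 1, so there are 52 full weeks plus 1 extra day.
Each full week contributes one Monday: 52 so far.
The 1 extra day is Wed — none qualify.
Total: 52 + 0 = 52.

52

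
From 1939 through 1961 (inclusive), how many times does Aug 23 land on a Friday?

Day of week of August 23 in each year:
1939: Wed, 1940: Fri ✓, 1941: Sat, 1942: Sun, 1943: Mon, 1944: Wed, 1945: Thu, 1946: Fri ✓, 1947: Sat, 1948: Mon, 1949: Tue, 1950: Wed, 1951: Thu, 1952: Sat, 1953: Sun, 1954: Mon, 1955: Tue, 1956: Thu, 1957: Fri ✓, 1958: Sat, 1959: Sun, 1960: Tue, 1961: Wed
Fridays: 1940, 1946, 1957.

3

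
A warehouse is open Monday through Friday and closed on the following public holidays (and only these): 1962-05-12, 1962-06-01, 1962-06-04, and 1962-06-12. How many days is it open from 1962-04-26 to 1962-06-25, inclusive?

1962-04-26 is a Thursday.
That's 61 days from start to end, counting both.
61 = 7 × 8 + 5, so there are 8 full weeks plus 5 extra days.
Each full week contributes 5 weekdays (Mon–Fri): 8 × 5 = 40.
The 5 extra days are Thu, Fri, Sat, Sun, Mon — 3 of them qualify.
Total: 40 + 3 = 43.
Holidays: 1962-05-12 (Sat); 1962-06-01 (Fri); 1962-06-04 (Mon); 1962-06-12 (Tue).
3 of the 4 holidays fall on weekdays; the rest are weekends and were already excluded.
Business days: 43 − 3 = 40.

40 working days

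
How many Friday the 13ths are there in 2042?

1

The 13th falls on a Friday when the month's 13th has weekday Fri.
Jan 13 is Mon; Feb 13 is Thu; Mar 13 is Thu; Apr 13 is Sun; May 13 is Tue; Jun 13 is Fri ✓; Jul 13 is Sun; Aug 13 is Wed; Sep 13 is Sat; Oct 13 is Mon; Nov 13 is Thu; Dec 13 is Sat.
Friday the 13ths: Jun.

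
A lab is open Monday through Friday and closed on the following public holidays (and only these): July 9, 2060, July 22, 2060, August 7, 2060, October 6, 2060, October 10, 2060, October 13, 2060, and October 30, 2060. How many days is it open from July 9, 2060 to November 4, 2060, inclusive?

July 9, 2060 is a Friday.
That's 119 days from start to end, counting both.
119 = 7 × 17, so the span is exactly 17 full weeks.
Each full week contributes 5 weekdays (Mon–Fri): 17 × 5 = 85.
Total: 85.
Holidays: July 9, 2060 (Fri); July 22, 2060 (Thu); August 7, 2060 (Sat); October 6, 2060 (Wed); October 10, 2060 (Sun); October 13, 2060 (Wed); October 30, 2060 (Sat).
4 of the 7 holidays fall on weekdays; the rest are weekends and were already excluded.
Business days: 85 − 4 = 81.

81 working days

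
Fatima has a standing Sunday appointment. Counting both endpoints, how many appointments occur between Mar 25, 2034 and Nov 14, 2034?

Mar 25, 2034 is a Saturday.
The range spans 235 days (inclusive of both endpoints).
235 = 7 × 33 + 4, so there are 33 full weeks plus 4 extra days.
Each full week contributes one Sunday: 33 so far.
The 4 extra days are Sat, Sun, Mon, Tue — 1 of them qualifies.
Total: 33 + 1 = 34.

34 Sundays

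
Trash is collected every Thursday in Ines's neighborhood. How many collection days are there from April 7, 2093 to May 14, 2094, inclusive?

April 7, 2093 is a Tuesday.
The range spans 403 days (inclusive of both endpoints).
403 = 7 × 57 + 4, so there are 57 full weeks plus 4 extra days.
Each full week contributes one Thursday: 57 so far.
The 4 extra days are Tue, Wed, Thu, Fri — 1 of them qualifies.
Total: 57 + 1 = 58.

58 Thursdays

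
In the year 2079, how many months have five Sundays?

5

A month has five Sundays exactly when Sunday falls within its first (length − 28) days.
Jan: 31 days, starts Sun → 5 of Sun, Mon, Tue ✓
Feb: 28 days, starts Wed → 5 of (none)
Mar: 31 days, starts Wed → 5 of Wed, Thu, Fri
Apr: 30 days, starts Sat → 5 of Sat, Sun ✓
May: 31 days, starts Mon → 5 of Mon, Tue, Wed
Jun: 30 days, starts Thu → 5 of Thu, Fri
Jul: 31 days, starts Sat → 5 of Sat, Sun, Mon ✓
Aug: 31 days, starts Tue → 5 of Tue, Wed, Thu
Sep: 30 days, starts Fri → 5 of Fri, Sat
Oct: 31 days, starts Sun → 5 of Sun, Mon, Tue ✓
Nov: 30 days, starts Wed → 5 of Wed, Thu
Dec: 31 days, starts Fri → 5 of Fri, Sat, Sun ✓
Months with five Sundays: Jan, Apr, Jul, Oct, Dec.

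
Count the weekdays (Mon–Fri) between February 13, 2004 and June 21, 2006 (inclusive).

February 13, 2004 is a Friday.
That's 860 days from start to end, counting both.
860 = 7 × 122 + 6, so there are 122 full weeks plus 6 extra days.
Each full week contributes 5 weekdays (Mon–Fri): 122 × 5 = 610.
The 6 extra days are Friday, Saturday, Sunday, Monday, Tuesday, Wednesday — 4 of them qualify.
Total: 610 + 4 = 614.

614 weekdays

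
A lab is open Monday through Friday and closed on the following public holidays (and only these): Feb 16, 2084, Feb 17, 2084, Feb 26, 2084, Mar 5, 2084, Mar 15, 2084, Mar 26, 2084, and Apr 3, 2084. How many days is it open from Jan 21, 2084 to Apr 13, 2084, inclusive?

56 business days

Jan 21, 2084 is a Friday.
From Jan 21, 2084 to Apr 13, 2084 is 84 days inclusive.
84 = 7 × 12, so the span is exactly 12 full weeks.
Each full week contributes 5 weekdays (Mon–Fri): 12 × 5 = 60.
Holidays: Feb 16, 2084 (Wed); Feb 17, 2084 (Thu); Feb 26, 2084 (Sat); Mar 5, 2084 (Sun); Mar 15, 2084 (Wed); Mar 26, 2084 (Sun); Apr 3, 2084 (Mon).
4 of the 7 holidays fall on weekdays; the rest are weekends and were already excluded.
Business days: 60 − 4 = 56.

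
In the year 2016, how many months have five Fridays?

A month has five Fridays exactly when Friday falls within its first (length − 28) days.
Jan: 31 days, starts Fri → 5 of Fri, Sat, Sun ✓
Feb: 29 days, starts Mon → 5 of Mon
Mar: 31 days, starts Tue → 5 of Tue, Wed, Thu
Apr: 30 days, starts Fri → 5 of Fri, Sat ✓
May: 31 days, starts Sun → 5 of Sun, Mon, Tue
Jun: 30 days, starts Wed → 5 of Wed, Thu
Jul: 31 days, starts Fri → 5 of Fri, Sat, Sun ✓
Aug: 31 days, starts Mon → 5 of Mon, Tue, Wed
Sep: 30 days, starts Thu → 5 of Thu, Fri ✓
Oct: 31 days, starts Sat → 5 of Sat, Sun, Mon
Nov: 30 days, starts Tue → 5 of Tue, Wed
Dec: 31 days, starts Thu → 5 of Thu, Fri, Sat ✓
Months with five Fridays: Jan, Apr, Jul, Sep, Dec.

5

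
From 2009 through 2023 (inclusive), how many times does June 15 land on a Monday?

Day of week of June 15 in each year:
2009: Mon ✓, 2010: Tue, 2011: Wed, 2012: Fri, 2013: Sat, 2014: Sun, 2015: Mon ✓, 2016: Wed, 2017: Thu, 2018: Fri, 2019: Sat, 2020: Mon ✓, 2021: Tue, 2022: Wed, 2023: Thu
Mondays: 2009, 2015, 2020.

3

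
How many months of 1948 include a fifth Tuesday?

A month has five Tuesdays exactly when Tuesday falls within its first (length − 28) days.
Jan: 31 days, starts Thu → 5 of Thu, Fri, Sat
Feb: 29 days, starts Sun → 5 of Sun
Mar: 31 days, starts Mon → 5 of Mon, Tue, Wed ✓
Apr: 30 days, starts Thu → 5 of Thu, Fri
May: 31 days, starts Sat → 5 of Sat, Sun, Mon
Jun: 30 days, starts Tue → 5 of Tue, Wed ✓
Jul: 31 days, starts Thu → 5 of Thu, Fri, Sat
Aug: 31 days, starts Sun → 5 of Sun, Mon, Tue ✓
Sep: 30 days, starts Wed → 5 of Wed, Thu
Oct: 31 days, starts Fri → 5 of Fri, Sat, Sun
Nov: 30 days, starts Mon → 5 of Mon, Tue ✓
Dec: 31 days, starts Wed → 5 of Wed, Thu, Fri
Months with five Tuesdays: Mar, Jun, Aug, Nov.

4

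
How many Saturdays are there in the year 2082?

52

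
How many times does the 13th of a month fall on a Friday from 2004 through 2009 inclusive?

Friday-the-13ths by year:
2004: Feb, Aug
2005: May
2006: Jan, Oct
2007: Apr, Jul
2008: Jun
2009: Feb, Mar, Nov

11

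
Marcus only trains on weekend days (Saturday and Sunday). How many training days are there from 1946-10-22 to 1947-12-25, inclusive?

1946-10-22 is a Tuesday.
That's 430 days from start to end, counting both.
430 = 7 × 61 + 3, so there are 61 full weeks plus 3 extra days.
Each full week contributes 2 weekend days (Sat, Sun): 61 × 2 = 122.
The 3 extra days are Tue, Wed, Thu — none qualify.
Total: 122 + 0 = 122.

122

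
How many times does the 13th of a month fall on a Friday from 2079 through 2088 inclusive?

17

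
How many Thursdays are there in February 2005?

Feb 1, 2005 is a Tuesday.
The range spans 28 days (inclusive of both endpoints).
28 = 7 × 4, so the span is exactly 4 full weeks.
Each full week contributes one Thursday: 4 so far.

4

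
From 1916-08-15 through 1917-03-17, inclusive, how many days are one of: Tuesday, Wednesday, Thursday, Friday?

1916-08-15 is a Tuesday.
The range spans 215 days (inclusive of both endpoints).
215 = 7 × 30 + 5, so there are 30 full weeks plus 5 extra days.
Each full week contributes 4 days from the set (Tue, Wed, Thu, Fri): 30 × 4 = 120.
The 5 extra days are Tue, Wed, Thu, Fri, Sat — 4 of them qualify.
Total: 120 + 4 = 124.

124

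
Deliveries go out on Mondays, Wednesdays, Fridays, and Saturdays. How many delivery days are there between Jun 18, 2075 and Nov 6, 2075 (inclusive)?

Jun 18, 2075 is a Tuesday.
That's 142 days from start to end, counting both.
142 = 7 × 20 + 2, so there are 20 full weeks plus 2 extra days.
Each full week contributes 4 days from the set (Mon, Wed, Fri, Sat): 20 × 4 = 80.
The 2 extra days are Tue, Wed — 1 of them qualifies.
Total: 80 + 1 = 81.

81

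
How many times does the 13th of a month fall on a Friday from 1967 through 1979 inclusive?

Friday-the-13ths by year:
1967: Jan, Oct
1968: Sep, Dec
1969: Jun
1970: Feb, Mar, Nov
1971: Aug
1972: Oct
1973: Apr, Jul
1974: Sep, Dec
1975: Jun
1976: Feb, Aug
1977: May
1978: Jan, Oct
1979: Apr, Jul

22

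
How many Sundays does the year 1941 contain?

52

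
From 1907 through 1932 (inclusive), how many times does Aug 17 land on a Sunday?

Day of week of August 17 in each year:
1907: Sat, 1908: Mon, 1909: Tue, 1910: Wed, 1911: Thu, 1912: Sat, 1913: Sun ✓, 1914: Mon, 1915: Tue, 1916: Thu, 1917: Fri, 1918: Sat, 1919: Sun ✓, 1920: Tue, 1921: Wed, 1922: Thu, 1923: Fri, 1924: Sun ✓, 1925: Mon, 1926: Tue, 1927: Wed, 1928: Fri, 1929: Sat, 1930: Sun ✓, 1931: Mon, 1932: Wed
Sundays: 1913, 1919, 1924, 1930.

4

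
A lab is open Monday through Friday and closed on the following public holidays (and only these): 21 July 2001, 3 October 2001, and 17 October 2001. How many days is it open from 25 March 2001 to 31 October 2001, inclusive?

25 March 2001 is a Sunday.
From 25 March 2001 to 31 October 2001 is 221 days inclusive.
221 = 7 × 31 + 4, so there are 31 full weeks plus 4 extra days.
Each full week contributes 5 weekdays (Mon–Fri): 31 × 5 = 155.
The 4 extra days are Sunday, Monday, Tuesday, Wednesday — 3 of them qualify.
Total: 155 + 3 = 158.
Holidays: 21 July 2001 (Sat); 3 October 2001 (Wed); 17 October 2001 (Wed).
2 of the 3 holidays fall on weekdays; the rest are weekends and were already excluded.
Business days: 158 − 2 = 156.

156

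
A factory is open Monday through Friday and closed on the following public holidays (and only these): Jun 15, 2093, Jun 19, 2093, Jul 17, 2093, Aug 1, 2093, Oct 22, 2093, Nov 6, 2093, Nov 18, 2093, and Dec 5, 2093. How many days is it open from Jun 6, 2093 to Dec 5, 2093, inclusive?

124 business days

Jun 6, 2093 is a Saturday.
From Jun 6, 2093 to Dec 5, 2093 is 183 days inclusive.
183 = 7 × 26 + 1, so there are 26 full weeks plus 1 extra day.
Each full week contributes 5 weekdays (Mon–Fri): 26 × 5 = 130.
The 1 extra day is Saturday — none qualify.
Total: 130 + 0 = 130.
Holidays: Jun 15, 2093 (Mon); Jun 19, 2093 (Fri); Jul 17, 2093 (Fri); Aug 1, 2093 (Sat); Oct 22, 2093 (Thu); Nov 6, 2093 (Fri); Nov 18, 2093 (Wed); Dec 5, 2093 (Sat).
6 of the 8 holidays fall on weekdays; the rest are weekends and were already excluded.
Business days: 130 − 6 = 124.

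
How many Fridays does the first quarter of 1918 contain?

1 January 1918 is a Tuesday.
From 1 January 1918 to 31 March 1918 is 90 days inclusive.
90 = 7 × 12 + 6, so there are 12 full weeks plus 6 extra days.
Each full week contributes one Friday: 12 so far.
The 6 extra days are Tuesday, Wednesday, Thursday, Friday, Saturday, Sunday — 1 of them qualifies.
Total: 12 + 1 = 13.

13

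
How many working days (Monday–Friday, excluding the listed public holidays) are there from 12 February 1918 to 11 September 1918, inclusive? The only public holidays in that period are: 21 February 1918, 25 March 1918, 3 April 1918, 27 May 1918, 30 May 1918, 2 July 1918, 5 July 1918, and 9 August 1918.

144 working days

12 February 1918 is a Tuesday.
From 12 February 1918 to 11 September 1918 is 212 days inclusive.
212 = 7 × 30 + 2, so there are 30 full weeks plus 2 extra days.
Each full week contributes 5 weekdays (Mon–Fri): 30 × 5 = 150.
The 2 extra days are Tuesday, Wednesday — 2 of them qualify.
Total: 150 + 2 = 152.
Holidays: 21 February 1918 (Thu); 25 March 1918 (Mon); 3 April 1918 (Wed); 27 May 1918 (Mon); 30 May 1918 (Thu); 2 July 1918 (Tue); 5 July 1918 (Fri); 9 August 1918 (Fri).
All 8 holidays fall on weekdays, so subtract 8.
Business days: 152 − 8 = 144.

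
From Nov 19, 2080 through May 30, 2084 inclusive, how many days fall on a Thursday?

184 Thursdays

Nov 19, 2080 is a Tuesday.
That's 1289 days from start to end, counting both.
1289 = 7 × 184 + 1, so there are 184 full weeks plus 1 extra day.
Each full week contributes one Thursday: 184 so far.
The 1 extra day is Tue — none qualify.
Total: 184 + 0 = 184.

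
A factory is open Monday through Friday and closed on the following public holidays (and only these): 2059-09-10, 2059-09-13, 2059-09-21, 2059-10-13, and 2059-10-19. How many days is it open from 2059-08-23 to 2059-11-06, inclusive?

52

2059-08-23 is a Saturday.
The range spans 76 days (inclusive of both endpoints).
76 = 7 × 10 + 6, so there are 10 full weeks plus 6 extra days.
Each full week contributes 5 weekdays (Mon–Fri): 10 × 5 = 50.
The 6 extra days are Sat, Sun, Mon, Tue, Wed, Thu — 4 of them qualify.
Total: 50 + 4 = 54.
Holidays: 2059-09-10 (Wed); 2059-09-13 (Sat); 2059-09-21 (Sun); 2059-10-13 (Mon); 2059-10-19 (Sun).
2 of the 5 holidays fall on weekdays; the rest are weekends and were already excluded.
Business days: 54 − 2 = 52.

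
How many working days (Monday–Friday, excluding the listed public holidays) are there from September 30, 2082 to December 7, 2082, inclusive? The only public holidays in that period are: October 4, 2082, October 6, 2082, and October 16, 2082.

September 30, 2082 is a Wednesday.
The range spans 69 days (inclusive of both endpoints).
69 = 7 × 9 + 6, so there are 9 full weeks plus 6 extra days.
Each full week contributes 5 weekdays (Mon–Fri): 9 × 5 = 45.
The 6 extra days are Wednesday, Thursday, Friday, Saturday, Sunday, Monday — 4 of them qualify.
Total: 45 + 4 = 49.
Holidays: October 4, 2082 (Sun); October 6, 2082 (Tue); October 16, 2082 (Fri).
2 of the 3 holidays fall on weekdays; the rest are weekends and were already excluded.
Business days: 49 − 2 = 47.

47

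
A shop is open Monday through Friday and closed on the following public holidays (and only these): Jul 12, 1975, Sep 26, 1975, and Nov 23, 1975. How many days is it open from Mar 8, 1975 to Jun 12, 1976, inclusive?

Mar 8, 1975 is a Saturday.
The range spans 463 days (inclusive of both endpoints).
463 = 7 × 66 + 1, so there are 66 full weeks plus 1 extra day.
Each full week contributes 5 weekdays (Mon–Fri): 66 × 5 = 330.
The 1 extra day is Sat — none qualify.
Total: 330 + 0 = 330.
Holidays: Jul 12, 1975 (Sat); Sep 26, 1975 (Fri); Nov 23, 1975 (Sun).
1 of the 3 holidays fall on weekdays; the rest are weekends and were already excluded.
Business days: 330 − 1 = 329.

329 working days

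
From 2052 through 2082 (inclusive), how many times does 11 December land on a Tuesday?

Day of week of December 11 in each year:
2052: Wed, 2053: Thu, 2054: Fri, 2055: Sat, 2056: Mon, 2057: Tue ✓, 2058: Wed, 2059: Thu, 2060: Sat, 2061: Sun, 2062: Mon, 2063: Tue ✓, 2064: Thu, 2065: Fri, 2066: Sat, 2067: Sun, 2068: Tue ✓, 2069: Wed, 2070: Thu, 2071: Fri, 2072: Sun, 2073: Mon, 2074: Tue ✓, 2075: Wed, 2076: Fri, 2077: Sat, 2078: Sun, 2079: Mon, 2080: Wed, 2081: Thu, 2082: Fri
Tuesdays: 2057, 2063, 2068, 2074.

4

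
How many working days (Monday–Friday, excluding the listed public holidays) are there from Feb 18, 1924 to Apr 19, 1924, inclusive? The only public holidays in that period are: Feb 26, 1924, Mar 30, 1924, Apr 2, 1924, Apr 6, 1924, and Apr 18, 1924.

42

Feb 18, 1924 is a Monday.
From Feb 18, 1924 to Apr 19, 1924 is 62 days inclusive.
62 = 7 × 8 + 6, so there are 8 full weeks plus 6 extra days.
Each full week contributes 5 weekdays (Mon–Fri): 8 × 5 = 40.
The 6 extra days are Mon, Tue, Wed, Thu, Fri, Sat — 5 of them qualify.
Total: 40 + 5 = 45.
Holidays: Feb 26, 1924 (Tue); Mar 30, 1924 (Sun); Apr 2, 1924 (Wed); Apr 6, 1924 (Sun); Apr 18, 1924 (Fri).
3 of the 5 holidays fall on weekdays; the rest are weekends and were already excluded.
Business days: 45 − 3 = 42.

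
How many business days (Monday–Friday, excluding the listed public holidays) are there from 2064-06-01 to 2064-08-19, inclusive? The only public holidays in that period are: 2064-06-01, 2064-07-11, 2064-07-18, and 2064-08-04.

2064-06-01 is a Sunday.
From 2064-06-01 to 2064-08-19 is 80 days inclusive.
80 = 7 × 11 + 3, so there are 11 full weeks plus 3 extra days.
Each full week contributes 5 weekdays (Mon–Fri): 11 × 5 = 55.
The 3 extra days are Sunday, Monday, Tuesday — 2 of them qualify.
Total: 55 + 2 = 57.
Holidays: 2064-06-01 (Sun); 2064-07-11 (Fri); 2064-07-18 (Fri); 2064-08-04 (Mon).
3 of the 4 holidays fall on weekdays; the rest are weekends and were already excluded.
Business days: 57 − 3 = 54.

54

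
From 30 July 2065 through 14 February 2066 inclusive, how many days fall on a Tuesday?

28 Tuesdays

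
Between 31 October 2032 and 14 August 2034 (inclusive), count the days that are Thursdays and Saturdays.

186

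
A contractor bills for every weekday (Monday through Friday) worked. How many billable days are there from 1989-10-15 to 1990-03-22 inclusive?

1989-10-15 is a Sunday.
That's 159 days from start to end, counting both.
159 = 7 × 22 + 5, so there are 22 full weeks plus 5 extra days.
Each full week contributes 5 weekdays (Mon–Fri): 22 × 5 = 110.
The 5 extra days are Sun, Mon, Tue, Wed, Thu — 4 of them qualify.
Total: 110 + 4 = 114.

114 weekdays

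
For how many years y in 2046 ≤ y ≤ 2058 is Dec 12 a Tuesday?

Day of week of December 12 in each year:
2046: Wed, 2047: Thu, 2048: Sat, 2049: Sun, 2050: Mon, 2051: Tue ✓, 2052: Thu, 2053: Fri, 2054: Sat, 2055: Sun, 2056: Tue ✓, 2057: Wed, 2058: Thu
Tuesdays: 2051, 2056.

2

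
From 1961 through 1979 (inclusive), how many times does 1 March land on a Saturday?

Day of week of March 1 in each year:
1961: Wed, 1962: Thu, 1963: Fri, 1964: Sun, 1965: Mon, 1966: Tue, 1967: Wed, 1968: Fri, 1969: Sat ✓, 1970: Sun, 1971: Mon, 1972: Wed, 1973: Thu, 1974: Fri, 1975: Sat ✓, 1976: Mon, 1977: Tue, 1978: Wed, 1979: Thu
Saturdays: 1969, 1975.

2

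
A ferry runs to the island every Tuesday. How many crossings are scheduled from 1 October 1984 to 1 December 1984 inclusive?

9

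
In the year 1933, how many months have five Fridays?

A month has five Fridays exactly when Friday falls within its first (length − 28) days.
Jan: 31 days, starts Sun → 5 of Sun, Mon, Tue
Feb: 28 days, starts Wed → 5 of (none)
Mar: 31 days, starts Wed → 5 of Wed, Thu, Fri ✓
Apr: 30 days, starts Sat → 5 of Sat, Sun
May: 31 days, starts Mon → 5 of Mon, Tue, Wed
Jun: 30 days, starts Thu → 5 of Thu, Fri ✓
Jul: 31 days, starts Sat → 5 of Sat, Sun, Mon
Aug: 31 days, starts Tue → 5 of Tue, Wed, Thu
Sep: 30 days, starts Fri → 5 of Fri, Sat ✓
Oct: 31 days, starts Sun → 5 of Sun, Mon, Tue
Nov: 30 days, starts Wed → 5 of Wed, Thu
Dec: 31 days, starts Fri → 5 of Fri, Sat, Sun ✓
Months with five Fridays: Mar, Jun, Sep, Dec.

4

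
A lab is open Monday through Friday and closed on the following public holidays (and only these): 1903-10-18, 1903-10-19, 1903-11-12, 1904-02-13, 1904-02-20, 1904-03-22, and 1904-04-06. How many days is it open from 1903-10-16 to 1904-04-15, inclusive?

1903-10-16 is a Friday.
The range spans 183 days (inclusive of both endpoints).
183 = 7 × 26 + 1, so there are 26 full weeks plus 1 extra day.
Each full week contributes 5 weekdays (Mon–Fri): 26 × 5 = 130.
The 1 extra day is Fri — 1 of them qualifies.
Total: 130 + 1 = 131.
Holidays: 1903-10-18 (Sun); 1903-10-19 (Mon); 1903-11-12 (Thu); 1904-02-13 (Sat); 1904-02-20 (Sat); 1904-03-22 (Tue); 1904-04-06 (Wed).
4 of the 7 holidays fall on weekdays; the rest are weekends and were already excluded.
Business days: 131 − 4 = 127.

127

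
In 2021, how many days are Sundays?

January 1, 2021 is a Friday.
That's 365 days from start to end, counting both.
365 = 7 × 52 + 1, so there are 52 full weeks plus 1 extra day.
Each full week contributes one Sunday: 52 so far.
The 1 extra day is Fri — none qualify.
Total: 52 + 0 = 52.

52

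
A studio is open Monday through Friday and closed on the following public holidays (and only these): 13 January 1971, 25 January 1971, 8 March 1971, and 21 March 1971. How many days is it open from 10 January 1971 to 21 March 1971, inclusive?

10 January 1971 is a Sunday.
That's 71 days from start to end, counting both.
71 = 7 × 10 + 1, so there are 10 full weeks plus 1 extra day.
Each full week contributes 5 weekdays (Mon–Fri): 10 × 5 = 50.
The 1 extra day is Sunday — none qualify.
Total: 50 + 0 = 50.
Holidays: 13 January 1971 (Wed); 25 January 1971 (Mon); 8 March 1971 (Mon); 21 March 1971 (Sun).
3 of the 4 holidays fall on weekdays; the rest are weekends and were already excluded.
Business days: 50 − 3 = 47.

47 business days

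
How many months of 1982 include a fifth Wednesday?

4

A month has five Wednesdays exactly when Wednesday falls within its first (length − 28) days.
Jan: 31 days, starts Fri → 5 of Fri, Sat, Sun
Feb: 28 days, starts Mon → 5 of (none)
Mar: 31 days, starts Mon → 5 of Mon, Tue, Wed ✓
Apr: 30 days, starts Thu → 5 of Thu, Fri
May: 31 days, starts Sat → 5 of Sat, Sun, Mon
Jun: 30 days, starts Tue → 5 of Tue, Wed ✓
Jul: 31 days, starts Thu → 5 of Thu, Fri, Sat
Aug: 31 days, starts Sun → 5 of Sun, Mon, Tue
Sep: 30 days, starts Wed → 5 of Wed, Thu ✓
Oct: 31 days, starts Fri → 5 of Fri, Sat, Sun
Nov: 30 days, starts Mon → 5 of Mon, Tue
Dec: 31 days, starts Wed → 5 of Wed, Thu, Fri ✓
Months with five Wednesdays: Mar, Jun, Sep, Dec.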